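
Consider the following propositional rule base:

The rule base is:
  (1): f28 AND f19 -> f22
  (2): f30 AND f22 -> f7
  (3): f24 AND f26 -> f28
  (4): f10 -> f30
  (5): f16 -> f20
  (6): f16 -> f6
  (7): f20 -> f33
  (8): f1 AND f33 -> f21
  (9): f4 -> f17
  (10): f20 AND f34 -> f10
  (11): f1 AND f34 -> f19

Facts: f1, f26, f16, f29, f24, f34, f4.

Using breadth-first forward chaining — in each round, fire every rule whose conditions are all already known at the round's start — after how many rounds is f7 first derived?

4

[1] (3) [f24 AND f26 -> f28]; (5) [f16 -> f20]; (6) [f16 -> f6]; (9) [f4 -> f17]; (11) [f1 AND f34 -> f19]. ⇒ new: f28, f20, f6, f17, f19.
[2] (1) [f28 AND f19 -> f22]; (7) [f20 -> f33]; (10) [f20 AND f34 -> f10]. ⇒ new: f22, f33, f10.
[3] (4) [f10 -> f30]; (8) [f1 AND f33 -> f21]. ⇒ new: f30, f21.
[4] (2) [f30 AND f22 -> f7]. ⇒ new: f7.
f7 first appears in round 4.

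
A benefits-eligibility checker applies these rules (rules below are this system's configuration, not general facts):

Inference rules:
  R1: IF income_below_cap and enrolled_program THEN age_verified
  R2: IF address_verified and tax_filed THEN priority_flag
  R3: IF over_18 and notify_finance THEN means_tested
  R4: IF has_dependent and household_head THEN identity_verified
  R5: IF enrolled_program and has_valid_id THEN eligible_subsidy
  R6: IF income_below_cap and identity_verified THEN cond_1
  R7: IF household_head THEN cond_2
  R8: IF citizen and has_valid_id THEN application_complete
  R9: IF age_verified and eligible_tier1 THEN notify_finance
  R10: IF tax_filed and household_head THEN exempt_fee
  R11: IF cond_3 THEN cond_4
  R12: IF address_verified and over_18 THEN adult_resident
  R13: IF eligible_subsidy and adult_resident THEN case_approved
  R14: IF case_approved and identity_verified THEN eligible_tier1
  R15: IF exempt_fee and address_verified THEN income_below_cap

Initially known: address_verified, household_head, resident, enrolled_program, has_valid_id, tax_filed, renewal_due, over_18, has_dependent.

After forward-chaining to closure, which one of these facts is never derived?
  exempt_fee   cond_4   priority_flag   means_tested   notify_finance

cond_4

Round 1 fires R2, R4, R5, R7, R10, R12, giving priority_flag, identity_verified, eligible_subsidy, cond_2, exempt_fee, adult_resident.
Round 2 fires R13, R15, giving case_approved, income_below_cap.
Round 3 fires R1, R6, R14, giving age_verified, cond_1, eligible_tier1.
Round 4 fires R9, giving notify_finance.
Round 5 fires R3, giving means_tested.
Derived: notify_finance (round 4), exempt_fee (round 1), means_tested (round 5), priority_flag (round 1). cond_4 never appears in any round.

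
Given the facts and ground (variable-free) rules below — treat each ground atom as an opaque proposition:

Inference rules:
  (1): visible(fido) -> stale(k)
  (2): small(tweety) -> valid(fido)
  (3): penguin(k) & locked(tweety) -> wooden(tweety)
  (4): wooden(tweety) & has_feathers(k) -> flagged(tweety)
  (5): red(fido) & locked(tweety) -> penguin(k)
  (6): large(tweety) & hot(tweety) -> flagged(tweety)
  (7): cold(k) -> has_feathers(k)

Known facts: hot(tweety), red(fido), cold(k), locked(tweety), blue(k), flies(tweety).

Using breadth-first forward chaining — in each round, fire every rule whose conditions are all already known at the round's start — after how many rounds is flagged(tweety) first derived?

3

Round 1: (5) [red(fido) & locked(tweety) -> penguin(k)]; (7) [cold(k) -> has_feathers(k)]. Adds penguin(k), has_feathers(k).
Round 2: (3) [penguin(k) & locked(tweety) -> wooden(tweety)]. Adds wooden(tweety).
Round 3: (4) [wooden(tweety) & has_feathers(k) -> flagged(tweety)]. Adds flagged(tweety).
flagged(tweety) first appears in round 3.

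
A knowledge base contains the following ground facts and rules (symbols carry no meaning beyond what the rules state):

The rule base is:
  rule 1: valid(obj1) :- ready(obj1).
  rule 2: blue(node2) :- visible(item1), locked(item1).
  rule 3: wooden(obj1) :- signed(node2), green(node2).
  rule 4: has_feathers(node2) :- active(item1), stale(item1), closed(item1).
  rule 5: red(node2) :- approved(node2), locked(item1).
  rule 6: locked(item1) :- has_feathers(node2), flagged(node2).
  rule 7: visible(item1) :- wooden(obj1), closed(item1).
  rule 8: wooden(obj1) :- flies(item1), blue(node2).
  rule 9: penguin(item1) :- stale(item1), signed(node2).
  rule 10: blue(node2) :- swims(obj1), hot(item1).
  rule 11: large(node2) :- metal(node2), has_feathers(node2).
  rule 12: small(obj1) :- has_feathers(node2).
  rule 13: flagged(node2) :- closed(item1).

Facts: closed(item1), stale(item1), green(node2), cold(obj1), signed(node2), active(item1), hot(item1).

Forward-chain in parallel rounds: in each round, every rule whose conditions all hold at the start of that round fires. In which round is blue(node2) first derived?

Round 1 fires rule 3, rule 4, rule 9, rule 13, giving wooden(obj1), has_feathers(node2), penguin(item1), flagged(node2).
Round 2 fires rule 6, rule 7, rule 12, giving locked(item1), visible(item1), small(obj1).
Round 3 fires rule 2, giving blue(node2).
blue(node2) first appears in round 3.

3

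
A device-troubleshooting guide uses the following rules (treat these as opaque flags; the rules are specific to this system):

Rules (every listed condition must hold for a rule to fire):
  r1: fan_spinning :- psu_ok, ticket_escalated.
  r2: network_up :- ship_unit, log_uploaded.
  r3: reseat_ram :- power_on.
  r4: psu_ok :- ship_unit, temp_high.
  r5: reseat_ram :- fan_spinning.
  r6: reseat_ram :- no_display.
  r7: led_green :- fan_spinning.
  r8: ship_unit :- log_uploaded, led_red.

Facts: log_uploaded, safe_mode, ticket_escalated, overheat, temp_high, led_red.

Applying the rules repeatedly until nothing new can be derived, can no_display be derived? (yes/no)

no

[1] r8 [ship_unit :- log_uploaded, led_red.]. ⇒ new: ship_unit.
[2] r2 [network_up :- ship_unit, log_uploaded.]; r4 [psu_ok :- ship_unit, temp_high.]. ⇒ new: network_up, psu_ok.
[3] r1 [fan_spinning :- psu_ok, ticket_escalated.]. ⇒ new: fan_spinning.
[4] r5 [reseat_ram :- fan_spinning.]; r7 [led_green :- fan_spinning.]. ⇒ new: reseat_ram, led_green.
Fixed point reached. No rule has no_display as a consequent, and it is not given.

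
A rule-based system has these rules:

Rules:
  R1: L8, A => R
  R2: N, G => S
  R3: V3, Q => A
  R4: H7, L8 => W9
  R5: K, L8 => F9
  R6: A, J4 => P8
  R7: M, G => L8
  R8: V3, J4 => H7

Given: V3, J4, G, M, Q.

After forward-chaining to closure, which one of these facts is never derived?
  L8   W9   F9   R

F9

Round 1 — R3, R7, R8, derive A, L8, H7.
Round 2 — R1, R4, R6, derive R, W9, P8.
Derived: R (round 2), W9 (round 2), L8 (round 1). F9 never appears in any round.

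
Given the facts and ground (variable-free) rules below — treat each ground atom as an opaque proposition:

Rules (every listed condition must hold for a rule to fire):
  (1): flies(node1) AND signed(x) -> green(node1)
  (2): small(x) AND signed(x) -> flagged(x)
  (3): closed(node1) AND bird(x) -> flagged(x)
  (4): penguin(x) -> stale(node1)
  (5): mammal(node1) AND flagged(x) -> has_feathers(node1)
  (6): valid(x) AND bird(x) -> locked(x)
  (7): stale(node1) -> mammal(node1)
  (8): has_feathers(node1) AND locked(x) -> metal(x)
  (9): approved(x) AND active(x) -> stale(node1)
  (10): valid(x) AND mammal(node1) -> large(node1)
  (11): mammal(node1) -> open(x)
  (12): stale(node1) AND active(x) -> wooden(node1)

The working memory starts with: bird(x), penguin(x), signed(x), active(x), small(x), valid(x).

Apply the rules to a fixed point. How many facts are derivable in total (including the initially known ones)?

15

Round 1 — (2), (4), (6), derive flagged(x), stale(node1), locked(x).
Round 2 — (7), (12), derive mammal(node1), wooden(node1).
Round 3 — (5), (10), (11), derive has_feathers(node1), large(node1), open(x).
Round 4 — (8), derive metal(x).
Closure: {active(x), bird(x), flagged(x), has_feathers(node1), large(node1), locked(x), mammal(node1), metal(x), open(x), penguin(x), signed(x), small(x), stale(node1), valid(x), wooden(node1)} — 15 facts.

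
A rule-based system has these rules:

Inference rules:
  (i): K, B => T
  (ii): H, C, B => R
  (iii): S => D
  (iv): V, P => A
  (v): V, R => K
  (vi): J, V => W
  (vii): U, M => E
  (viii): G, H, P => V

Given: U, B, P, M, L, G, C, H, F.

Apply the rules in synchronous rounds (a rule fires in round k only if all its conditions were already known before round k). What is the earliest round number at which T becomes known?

[1] (ii) [H, C, B => R]; (vii) [U, M => E]; (viii) [G, H, P => V]. ⇒ new: R, E, V.
[2] (iv) [V, P => A]; (v) [V, R => K]. ⇒ new: A, K.
[3] (i) [K, B => T]. ⇒ new: T.
T first appears in round 3.

3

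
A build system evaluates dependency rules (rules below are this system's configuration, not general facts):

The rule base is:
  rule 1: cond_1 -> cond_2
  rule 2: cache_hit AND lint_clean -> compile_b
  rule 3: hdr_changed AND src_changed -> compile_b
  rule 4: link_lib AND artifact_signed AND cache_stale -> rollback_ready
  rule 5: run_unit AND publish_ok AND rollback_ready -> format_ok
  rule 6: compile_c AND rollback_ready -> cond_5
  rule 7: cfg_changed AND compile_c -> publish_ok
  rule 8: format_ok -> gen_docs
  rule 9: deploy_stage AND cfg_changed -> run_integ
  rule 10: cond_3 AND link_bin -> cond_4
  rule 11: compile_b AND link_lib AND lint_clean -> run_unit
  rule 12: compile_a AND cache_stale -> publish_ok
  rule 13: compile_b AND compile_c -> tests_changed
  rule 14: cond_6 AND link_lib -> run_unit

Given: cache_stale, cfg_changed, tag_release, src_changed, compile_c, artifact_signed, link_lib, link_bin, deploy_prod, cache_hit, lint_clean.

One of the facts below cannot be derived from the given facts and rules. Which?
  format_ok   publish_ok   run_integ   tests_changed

Round 1 fires rule 2, rule 4, rule 7, giving compile_b, rollback_ready, publish_ok.
Round 2 fires rule 6, rule 11, rule 13, giving cond_5, run_unit, tests_changed.
Round 3 fires rule 5, giving format_ok.
Round 4 fires rule 8, giving gen_docs.
Derived: tests_changed (round 2), format_ok (round 3), publish_ok (round 1). run_integ never appears in any round.

run_integ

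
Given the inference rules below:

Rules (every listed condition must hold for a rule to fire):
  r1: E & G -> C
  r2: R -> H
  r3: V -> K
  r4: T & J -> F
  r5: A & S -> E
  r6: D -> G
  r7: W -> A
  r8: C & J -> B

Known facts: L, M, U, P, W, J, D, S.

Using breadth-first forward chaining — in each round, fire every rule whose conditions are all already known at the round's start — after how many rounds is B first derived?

Round 1: r6 [D -> G]; r7 [W -> A]. Adds G, A.
Round 2: r5 [A & S -> E]. Adds E.
Round 3: r1 [E & G -> C]. Adds C.
Round 4: r8 [C & J -> B]. Adds B.
B first appears in round 4.

4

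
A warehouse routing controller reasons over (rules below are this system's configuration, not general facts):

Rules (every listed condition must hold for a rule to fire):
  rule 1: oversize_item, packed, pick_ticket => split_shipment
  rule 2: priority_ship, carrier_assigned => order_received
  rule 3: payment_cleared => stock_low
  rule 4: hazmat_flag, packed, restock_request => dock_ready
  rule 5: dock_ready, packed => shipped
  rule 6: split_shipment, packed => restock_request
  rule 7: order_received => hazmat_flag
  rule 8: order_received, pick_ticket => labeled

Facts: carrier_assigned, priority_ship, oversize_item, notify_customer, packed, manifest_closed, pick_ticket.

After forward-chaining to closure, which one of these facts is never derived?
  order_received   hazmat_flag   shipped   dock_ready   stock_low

Round 1 — rule 1, rule 2, derive split_shipment, order_received.
Round 2 — rule 6, rule 7, rule 8, derive restock_request, hazmat_flag, labeled.
Round 3 — rule 4, derive dock_ready.
Round 4 — rule 5, derive shipped.
Derived: shipped (round 4), order_received (round 1), hazmat_flag (round 2), dock_ready (round 3). stock_low never appears in any round.

stock_low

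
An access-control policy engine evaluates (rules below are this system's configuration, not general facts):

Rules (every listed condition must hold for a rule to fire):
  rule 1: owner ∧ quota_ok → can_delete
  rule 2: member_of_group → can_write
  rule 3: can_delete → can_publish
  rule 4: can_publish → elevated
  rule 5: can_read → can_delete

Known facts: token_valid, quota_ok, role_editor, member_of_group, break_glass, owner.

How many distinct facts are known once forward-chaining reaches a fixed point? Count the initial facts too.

10

Round 1 — rule 1, rule 2, derive can_delete, can_write.
Round 2 — rule 3, derive can_publish.
Round 3 — rule 4, derive elevated.
Closure: {break_glass, can_delete, can_publish, can_write, elevated, member_of_group, owner, quota_ok, role_editor, token_valid} — 10 facts.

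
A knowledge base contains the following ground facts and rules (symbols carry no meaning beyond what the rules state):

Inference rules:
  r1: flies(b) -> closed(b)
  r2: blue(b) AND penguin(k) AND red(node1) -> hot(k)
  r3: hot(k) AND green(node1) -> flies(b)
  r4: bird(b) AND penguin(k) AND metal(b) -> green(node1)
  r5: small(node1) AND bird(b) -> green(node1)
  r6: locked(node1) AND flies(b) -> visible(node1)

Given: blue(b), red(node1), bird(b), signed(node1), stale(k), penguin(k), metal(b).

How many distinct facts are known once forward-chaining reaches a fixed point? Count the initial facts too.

[1] r2 [blue(b) AND penguin(k) AND red(node1) -> hot(k)]; r4 [bird(b) AND penguin(k) AND metal(b) -> green(node1)]. ⇒ new: hot(k), green(node1).
[2] r3 [hot(k) AND green(node1) -> flies(b)]. ⇒ new: flies(b).
[3] r1 [flies(b) -> closed(b)]. ⇒ new: closed(b).
Closure: {bird(b), blue(b), closed(b), flies(b), green(node1), hot(k), metal(b), penguin(k), red(node1), signed(node1), stale(k)} — 11 facts.

11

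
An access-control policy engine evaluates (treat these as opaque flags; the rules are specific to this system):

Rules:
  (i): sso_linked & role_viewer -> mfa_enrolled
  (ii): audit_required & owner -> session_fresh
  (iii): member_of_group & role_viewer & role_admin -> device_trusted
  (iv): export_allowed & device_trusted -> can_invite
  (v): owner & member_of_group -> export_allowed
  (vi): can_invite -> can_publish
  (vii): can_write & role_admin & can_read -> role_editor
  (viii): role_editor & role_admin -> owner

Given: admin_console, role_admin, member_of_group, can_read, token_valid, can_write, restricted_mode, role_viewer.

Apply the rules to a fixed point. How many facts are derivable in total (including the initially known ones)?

Round 1: (iii) [member_of_group & role_viewer & role_admin -> device_trusted]; (vii) [can_write & role_admin & can_read -> role_editor]. New: device_trusted, role_editor.
Round 2: (viii) [role_editor & role_admin -> owner]. New: owner.
Round 3: (v) [owner & member_of_group -> export_allowed]. New: export_allowed.
Round 4: (iv) [export_allowed & device_trusted -> can_invite]. New: can_invite.
Round 5: (vi) [can_invite -> can_publish]. New: can_publish.
Closure: {admin_console, can_invite, can_publish, can_read, can_write, device_trusted, export_allowed, member_of_group, owner, restricted_mode, role_admin, role_editor, role_viewer, token_valid} — 14 facts.

14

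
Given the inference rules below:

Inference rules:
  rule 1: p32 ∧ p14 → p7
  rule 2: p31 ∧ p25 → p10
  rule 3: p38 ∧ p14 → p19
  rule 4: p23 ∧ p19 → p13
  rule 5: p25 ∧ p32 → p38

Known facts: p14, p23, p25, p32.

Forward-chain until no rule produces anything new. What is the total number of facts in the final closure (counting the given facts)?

8

Round 1 fires rule 1, rule 5, giving p7, p38.
Round 2 fires rule 3, giving p19.
Round 3 fires rule 4, giving p13.
Closure: {p13, p14, p19, p23, p25, p32, p38, p7} — 8 facts.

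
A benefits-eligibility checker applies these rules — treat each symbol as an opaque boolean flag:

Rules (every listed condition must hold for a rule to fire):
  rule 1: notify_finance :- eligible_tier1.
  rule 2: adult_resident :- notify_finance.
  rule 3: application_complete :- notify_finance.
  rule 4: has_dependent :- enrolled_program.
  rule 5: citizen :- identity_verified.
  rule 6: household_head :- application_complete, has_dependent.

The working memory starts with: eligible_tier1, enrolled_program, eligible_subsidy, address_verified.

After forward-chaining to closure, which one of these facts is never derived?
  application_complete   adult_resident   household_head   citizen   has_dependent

citizen

Round 1 — rule 1, rule 4, derive notify_finance, has_dependent.
Round 2 — rule 2, rule 3, derive adult_resident, application_complete.
Round 3 — rule 6, derive household_head.
Derived: adult_resident (round 2), household_head (round 3), has_dependent (round 1), application_complete (round 2). citizen never appears in any round.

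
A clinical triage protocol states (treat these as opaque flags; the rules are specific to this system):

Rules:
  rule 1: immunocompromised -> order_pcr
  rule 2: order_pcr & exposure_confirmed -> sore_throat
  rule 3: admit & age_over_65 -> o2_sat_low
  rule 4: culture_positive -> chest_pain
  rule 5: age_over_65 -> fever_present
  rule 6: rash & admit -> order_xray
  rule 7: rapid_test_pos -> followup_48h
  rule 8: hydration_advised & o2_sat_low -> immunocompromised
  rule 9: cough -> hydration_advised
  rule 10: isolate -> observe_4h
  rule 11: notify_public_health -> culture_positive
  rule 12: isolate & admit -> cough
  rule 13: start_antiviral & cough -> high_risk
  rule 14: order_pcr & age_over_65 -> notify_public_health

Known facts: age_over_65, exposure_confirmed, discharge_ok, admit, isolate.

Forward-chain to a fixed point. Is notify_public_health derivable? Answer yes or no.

[1] rule 3 [admit & age_over_65 -> o2_sat_low]; rule 5 [age_over_65 -> fever_present]; rule 10 [isolate -> observe_4h]; rule 12 [isolate & admit -> cough]. ⇒ new: o2_sat_low, fever_present, observe_4h, cough.
[2] rule 9 [cough -> hydration_advised]. ⇒ new: hydration_advised.
[3] rule 8 [hydration_advised & o2_sat_low -> immunocompromised]. ⇒ new: immunocompromised.
[4] rule 1 [immunocompromised -> order_pcr]. ⇒ new: order_pcr.
[5] rule 2 [order_pcr & exposure_confirmed -> sore_throat]; rule 14 [order_pcr & age_over_65 -> notify_public_health]. ⇒ new: sore_throat, notify_public_health.
[6] rule 11 [notify_public_health -> culture_positive]. ⇒ new: culture_positive.
[7] rule 4 [culture_positive -> chest_pain]. ⇒ new: chest_pain.
notify_public_health appears in round 5, so it is derivable.

yes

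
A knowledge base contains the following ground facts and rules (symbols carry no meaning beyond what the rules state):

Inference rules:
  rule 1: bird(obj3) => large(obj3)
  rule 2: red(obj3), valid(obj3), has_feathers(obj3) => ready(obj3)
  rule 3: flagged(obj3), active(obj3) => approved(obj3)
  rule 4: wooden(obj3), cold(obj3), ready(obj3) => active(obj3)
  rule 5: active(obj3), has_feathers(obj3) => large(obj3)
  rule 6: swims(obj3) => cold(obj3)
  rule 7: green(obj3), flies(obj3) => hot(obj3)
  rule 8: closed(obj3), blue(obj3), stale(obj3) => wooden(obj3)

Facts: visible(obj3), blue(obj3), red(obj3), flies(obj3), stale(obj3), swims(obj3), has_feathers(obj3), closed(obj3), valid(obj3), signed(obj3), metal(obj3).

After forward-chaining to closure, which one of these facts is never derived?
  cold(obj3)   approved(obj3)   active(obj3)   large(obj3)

Round 1 fires rule 2, rule 6, rule 8, giving ready(obj3), cold(obj3), wooden(obj3).
Round 2 fires rule 4, giving active(obj3).
Round 3 fires rule 5, giving large(obj3).
Derived: active(obj3) (round 2), cold(obj3) (round 1), large(obj3) (round 3). approved(obj3) never appears in any round.

approved(obj3)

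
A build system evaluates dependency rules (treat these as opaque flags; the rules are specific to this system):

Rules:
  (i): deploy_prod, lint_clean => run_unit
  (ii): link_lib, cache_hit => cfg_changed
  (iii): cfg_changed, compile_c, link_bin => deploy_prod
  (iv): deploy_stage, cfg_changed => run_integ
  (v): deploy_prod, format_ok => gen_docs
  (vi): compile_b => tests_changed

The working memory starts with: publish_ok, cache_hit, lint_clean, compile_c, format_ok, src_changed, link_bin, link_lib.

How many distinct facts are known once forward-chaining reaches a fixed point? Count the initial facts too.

12

Round 1 fires (ii), giving cfg_changed.
Round 2 fires (iii), giving deploy_prod.
Round 3 fires (i), (v), giving run_unit, gen_docs.
Closure: {cache_hit, cfg_changed, compile_c, deploy_prod, format_ok, gen_docs, link_bin, link_lib, lint_clean, publish_ok, run_unit, src_changed} — 12 facts.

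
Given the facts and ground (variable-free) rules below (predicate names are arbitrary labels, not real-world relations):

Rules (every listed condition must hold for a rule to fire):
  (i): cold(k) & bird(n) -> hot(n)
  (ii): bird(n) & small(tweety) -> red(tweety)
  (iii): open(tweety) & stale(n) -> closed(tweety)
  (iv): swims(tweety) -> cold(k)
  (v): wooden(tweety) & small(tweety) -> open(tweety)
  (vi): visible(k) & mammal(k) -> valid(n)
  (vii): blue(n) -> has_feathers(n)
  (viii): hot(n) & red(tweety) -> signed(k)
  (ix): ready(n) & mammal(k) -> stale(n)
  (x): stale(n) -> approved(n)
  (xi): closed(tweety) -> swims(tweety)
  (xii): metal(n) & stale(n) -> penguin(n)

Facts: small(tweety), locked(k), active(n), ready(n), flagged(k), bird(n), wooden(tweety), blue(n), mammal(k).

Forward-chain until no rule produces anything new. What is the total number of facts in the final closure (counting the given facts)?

Round 1 fires (ii), (v), (vii), (ix), giving red(tweety), open(tweety), has_feathers(n), stale(n).
Round 2 fires (iii), (x), giving closed(tweety), approved(n).
Round 3 fires (xi), giving swims(tweety).
Round 4 fires (iv), giving cold(k).
Round 5 fires (i), giving hot(n).
Round 6 fires (viii), giving signed(k).
Closure: {active(n), approved(n), bird(n), blue(n), closed(tweety), cold(k), flagged(k), has_feathers(n), hot(n), locked(k), mammal(k), open(tweety), ready(n), red(tweety), signed(k), small(tweety), stale(n), swims(tweety), wooden(tweety)} — 19 facts.

19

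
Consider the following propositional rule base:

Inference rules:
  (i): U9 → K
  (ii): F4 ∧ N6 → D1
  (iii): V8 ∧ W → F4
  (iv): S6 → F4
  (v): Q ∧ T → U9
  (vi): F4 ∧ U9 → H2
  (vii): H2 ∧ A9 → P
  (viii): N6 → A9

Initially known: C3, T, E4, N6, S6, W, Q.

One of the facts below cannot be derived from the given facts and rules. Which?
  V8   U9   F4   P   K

Round 1: (iv) [S6 → F4]; (v) [Q ∧ T → U9]; (viii) [N6 → A9]. New: F4, U9, A9.
Round 2: (i) [U9 → K]; (ii) [F4 ∧ N6 → D1]; (vi) [F4 ∧ U9 → H2]. New: K, D1, H2.
Round 3: (vii) [H2 ∧ A9 → P]. New: P.
Derived: K (round 2), F4 (round 1), P (round 3), U9 (round 1). V8 never appears in any round.

V8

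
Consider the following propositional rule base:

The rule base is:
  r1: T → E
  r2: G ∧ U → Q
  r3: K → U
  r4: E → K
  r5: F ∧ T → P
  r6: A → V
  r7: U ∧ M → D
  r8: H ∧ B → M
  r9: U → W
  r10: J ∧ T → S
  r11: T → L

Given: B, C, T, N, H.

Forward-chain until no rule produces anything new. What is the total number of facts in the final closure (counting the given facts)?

[1] r1 [T → E]; r8 [H ∧ B → M]; r11 [T → L]. ⇒ new: E, M, L.
[2] r4 [E → K]. ⇒ new: K.
[3] r3 [K → U]. ⇒ new: U.
[4] r7 [U ∧ M → D]; r9 [U → W]. ⇒ new: D, W.
Closure: {B, C, D, E, H, K, L, M, N, T, U, W} — 12 facts.

12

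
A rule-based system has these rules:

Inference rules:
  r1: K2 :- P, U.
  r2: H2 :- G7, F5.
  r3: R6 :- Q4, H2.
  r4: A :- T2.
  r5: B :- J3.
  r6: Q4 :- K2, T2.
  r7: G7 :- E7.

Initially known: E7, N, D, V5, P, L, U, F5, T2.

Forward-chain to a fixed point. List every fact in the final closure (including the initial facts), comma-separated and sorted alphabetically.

Round 1: r1 [K2 :- P, U.]; r4 [A :- T2.]; r7 [G7 :- E7.]. Adds K2, A, G7.
Round 2: r2 [H2 :- G7, F5.]; r6 [Q4 :- K2, T2.]. Adds H2, Q4.
Round 3: r3 [R6 :- Q4, H2.]. Adds R6.

A, D, E7, F5, G7, H2, K2, L, N, P, Q4, R6, T2, U, V5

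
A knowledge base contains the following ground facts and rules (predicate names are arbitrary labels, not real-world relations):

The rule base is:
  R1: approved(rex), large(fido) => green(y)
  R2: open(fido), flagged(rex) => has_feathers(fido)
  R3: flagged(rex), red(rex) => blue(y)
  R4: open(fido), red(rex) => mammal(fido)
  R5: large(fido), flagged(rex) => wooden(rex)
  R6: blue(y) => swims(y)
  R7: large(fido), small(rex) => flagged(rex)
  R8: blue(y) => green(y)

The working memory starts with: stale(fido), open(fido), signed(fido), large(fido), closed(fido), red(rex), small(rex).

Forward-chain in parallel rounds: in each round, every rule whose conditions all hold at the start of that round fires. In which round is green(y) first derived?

Round 1 — R4, R7, derive mammal(fido), flagged(rex).
Round 2 — R2, R3, R5, derive has_feathers(fido), blue(y), wooden(rex).
Round 3 — R6, R8, derive swims(y), green(y).
green(y) first appears in round 3.

3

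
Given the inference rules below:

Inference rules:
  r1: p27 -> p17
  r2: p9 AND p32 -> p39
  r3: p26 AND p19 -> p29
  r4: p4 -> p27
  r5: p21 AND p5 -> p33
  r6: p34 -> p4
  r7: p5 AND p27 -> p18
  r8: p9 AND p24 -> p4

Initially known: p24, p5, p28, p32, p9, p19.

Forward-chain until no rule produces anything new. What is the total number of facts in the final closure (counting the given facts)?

11

Round 1: r2 [p9 AND p32 -> p39]; r8 [p9 AND p24 -> p4]. Adds p39, p4.
Round 2: r4 [p4 -> p27]. Adds p27.
Round 3: r1 [p27 -> p17]; r7 [p5 AND p27 -> p18]. Adds p17, p18.
Closure: {p17, p18, p19, p24, p27, p28, p32, p39, p4, p5, p9} — 11 facts.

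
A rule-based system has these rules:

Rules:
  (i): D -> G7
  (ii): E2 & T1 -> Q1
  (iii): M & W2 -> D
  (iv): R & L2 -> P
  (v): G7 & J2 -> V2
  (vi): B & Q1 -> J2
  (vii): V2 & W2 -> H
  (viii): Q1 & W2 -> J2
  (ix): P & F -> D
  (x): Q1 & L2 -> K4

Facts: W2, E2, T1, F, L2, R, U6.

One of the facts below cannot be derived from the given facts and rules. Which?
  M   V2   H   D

M

Round 1 fires (ii), (iv), giving Q1, P.
Round 2 fires (viii), (ix), (x), giving J2, D, K4.
Round 3 fires (i), giving G7.
Round 4 fires (v), giving V2.
Round 5 fires (vii), giving H.
Derived: H (round 5), D (round 2), V2 (round 4). M never appears in any round.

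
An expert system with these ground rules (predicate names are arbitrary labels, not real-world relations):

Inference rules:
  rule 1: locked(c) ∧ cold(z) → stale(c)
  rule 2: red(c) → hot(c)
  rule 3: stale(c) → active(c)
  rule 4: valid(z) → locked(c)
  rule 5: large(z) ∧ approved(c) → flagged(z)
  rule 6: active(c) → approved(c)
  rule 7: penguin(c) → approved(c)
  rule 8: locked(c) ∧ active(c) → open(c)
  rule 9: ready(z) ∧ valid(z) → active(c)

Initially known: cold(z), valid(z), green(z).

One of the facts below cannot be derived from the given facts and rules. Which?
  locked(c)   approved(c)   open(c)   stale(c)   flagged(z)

flagged(z)

Round 1: rule 4 [valid(z) → locked(c)]. New: locked(c).
Round 2: rule 1 [locked(c) ∧ cold(z) → stale(c)]. New: stale(c).
Round 3: rule 3 [stale(c) → active(c)]. New: active(c).
Round 4: rule 6 [active(c) → approved(c)]; rule 8 [locked(c) ∧ active(c) → open(c)]. New: approved(c), open(c).
Derived: locked(c) (round 1), open(c) (round 4), approved(c) (round 4), stale(c) (round 2). flagged(z) never appears in any round.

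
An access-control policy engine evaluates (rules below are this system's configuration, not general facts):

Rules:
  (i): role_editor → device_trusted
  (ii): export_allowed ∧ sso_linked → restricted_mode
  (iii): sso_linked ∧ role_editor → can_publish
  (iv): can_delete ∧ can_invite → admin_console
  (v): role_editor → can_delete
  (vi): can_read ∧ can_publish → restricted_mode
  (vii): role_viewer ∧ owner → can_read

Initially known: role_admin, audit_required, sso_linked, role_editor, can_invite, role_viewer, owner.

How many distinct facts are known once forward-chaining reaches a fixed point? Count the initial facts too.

[1] (i) [role_editor → device_trusted]; (iii) [sso_linked ∧ role_editor → can_publish]; (v) [role_editor → can_delete]; (vii) [role_viewer ∧ owner → can_read]. ⇒ new: device_trusted, can_publish, can_delete, can_read.
[2] (iv) [can_delete ∧ can_invite → admin_console]; (vi) [can_read ∧ can_publish → restricted_mode]. ⇒ new: admin_console, restricted_mode.
Closure: {admin_console, audit_required, can_delete, can_invite, can_publish, can_read, device_trusted, owner, restricted_mode, role_admin, role_editor, role_viewer, sso_linked} — 13 facts.

13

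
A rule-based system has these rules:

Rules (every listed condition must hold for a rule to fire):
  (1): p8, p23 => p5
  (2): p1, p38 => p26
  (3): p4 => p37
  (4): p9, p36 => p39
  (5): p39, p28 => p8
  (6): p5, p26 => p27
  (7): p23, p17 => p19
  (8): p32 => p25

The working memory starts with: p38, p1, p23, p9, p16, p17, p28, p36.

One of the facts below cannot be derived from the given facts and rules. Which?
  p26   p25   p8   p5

p25

Round 1: (2) [p1, p38 => p26]; (4) [p9, p36 => p39]; (7) [p23, p17 => p19]. Adds p26, p39, p19.
Round 2: (5) [p39, p28 => p8]. Adds p8.
Round 3: (1) [p8, p23 => p5]. Adds p5.
Round 4: (6) [p5, p26 => p27]. Adds p27.
Derived: p5 (round 3), p26 (round 1), p8 (round 2). p25 never appears in any round.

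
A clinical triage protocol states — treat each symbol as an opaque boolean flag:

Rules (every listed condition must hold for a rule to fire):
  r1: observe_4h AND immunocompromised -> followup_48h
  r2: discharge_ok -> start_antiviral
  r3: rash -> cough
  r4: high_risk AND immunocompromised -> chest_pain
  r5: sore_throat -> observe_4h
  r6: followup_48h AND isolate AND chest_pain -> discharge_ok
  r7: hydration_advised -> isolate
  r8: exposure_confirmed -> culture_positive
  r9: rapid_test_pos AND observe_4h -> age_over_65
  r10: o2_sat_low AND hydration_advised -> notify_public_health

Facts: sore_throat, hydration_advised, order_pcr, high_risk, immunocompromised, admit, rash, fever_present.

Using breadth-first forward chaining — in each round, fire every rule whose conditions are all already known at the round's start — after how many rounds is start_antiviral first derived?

4

Round 1: r3 [rash -> cough]; r4 [high_risk AND immunocompromised -> chest_pain]; r5 [sore_throat -> observe_4h]; r7 [hydration_advised -> isolate]. New: cough, chest_pain, observe_4h, isolate.
Round 2: r1 [observe_4h AND immunocompromised -> followup_48h]. New: followup_48h.
Round 3: r6 [followup_48h AND isolate AND chest_pain -> discharge_ok]. New: discharge_ok.
Round 4: r2 [discharge_ok -> start_antiviral]. New: start_antiviral.
start_antiviral first appears in round 4.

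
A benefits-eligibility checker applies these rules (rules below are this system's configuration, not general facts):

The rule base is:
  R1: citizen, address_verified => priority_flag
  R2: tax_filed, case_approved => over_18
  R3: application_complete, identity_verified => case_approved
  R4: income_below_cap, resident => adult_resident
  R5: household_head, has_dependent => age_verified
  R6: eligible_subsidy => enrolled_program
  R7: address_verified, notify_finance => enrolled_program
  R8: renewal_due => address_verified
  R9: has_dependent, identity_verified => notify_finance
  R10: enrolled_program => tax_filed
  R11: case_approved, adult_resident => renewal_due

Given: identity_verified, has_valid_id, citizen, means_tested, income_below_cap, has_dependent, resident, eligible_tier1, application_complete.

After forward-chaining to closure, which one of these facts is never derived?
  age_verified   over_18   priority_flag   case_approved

Round 1 — R3, R4, R9, derive case_approved, adult_resident, notify_finance.
Round 2 — R11, derive renewal_due.
Round 3 — R8, derive address_verified.
Round 4 — R1, R7, derive priority_flag, enrolled_program.
Round 5 — R10, derive tax_filed.
Round 6 — R2, derive over_18.
Derived: case_approved (round 1), over_18 (round 6), priority_flag (round 4). age_verified never appears in any round.

age_verified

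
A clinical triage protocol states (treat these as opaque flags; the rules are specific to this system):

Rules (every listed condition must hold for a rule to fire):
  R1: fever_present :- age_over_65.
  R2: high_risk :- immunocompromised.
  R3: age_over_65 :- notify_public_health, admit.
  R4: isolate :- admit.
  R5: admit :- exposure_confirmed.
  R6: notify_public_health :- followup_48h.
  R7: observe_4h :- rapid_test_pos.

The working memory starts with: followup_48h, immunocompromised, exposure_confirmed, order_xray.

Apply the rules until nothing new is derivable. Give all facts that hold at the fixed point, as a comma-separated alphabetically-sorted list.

admit, age_over_65, exposure_confirmed, fever_present, followup_48h, high_risk, immunocompromised, isolate, notify_public_health, order_xray

[1] R2 [high_risk :- immunocompromised.]; R5 [admit :- exposure_confirmed.]; R6 [notify_public_health :- followup_48h.]. ⇒ new: high_risk, admit, notify_public_health.
[2] R3 [age_over_65 :- notify_public_health, admit.]; R4 [isolate :- admit.]. ⇒ new: age_over_65, isolate.
[3] R1 [fever_present :- age_over_65.]. ⇒ new: fever_present.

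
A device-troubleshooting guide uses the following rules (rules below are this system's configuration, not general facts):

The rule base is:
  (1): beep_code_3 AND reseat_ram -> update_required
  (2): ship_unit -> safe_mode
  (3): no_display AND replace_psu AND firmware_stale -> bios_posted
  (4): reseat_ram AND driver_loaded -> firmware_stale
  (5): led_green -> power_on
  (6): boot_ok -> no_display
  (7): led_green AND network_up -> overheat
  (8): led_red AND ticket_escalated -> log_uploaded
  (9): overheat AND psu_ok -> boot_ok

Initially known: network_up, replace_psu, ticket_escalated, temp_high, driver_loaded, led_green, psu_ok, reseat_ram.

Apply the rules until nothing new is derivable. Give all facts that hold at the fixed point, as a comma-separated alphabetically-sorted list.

Round 1 fires (4), (5), (7), giving firmware_stale, power_on, overheat.
Round 2 fires (9), giving boot_ok.
Round 3 fires (6), giving no_display.
Round 4 fires (3), giving bios_posted.

bios_posted, boot_ok, driver_loaded, firmware_stale, led_green, network_up, no_display, overheat, power_on, psu_ok, replace_psu, reseat_ram, temp_high, ticket_escalated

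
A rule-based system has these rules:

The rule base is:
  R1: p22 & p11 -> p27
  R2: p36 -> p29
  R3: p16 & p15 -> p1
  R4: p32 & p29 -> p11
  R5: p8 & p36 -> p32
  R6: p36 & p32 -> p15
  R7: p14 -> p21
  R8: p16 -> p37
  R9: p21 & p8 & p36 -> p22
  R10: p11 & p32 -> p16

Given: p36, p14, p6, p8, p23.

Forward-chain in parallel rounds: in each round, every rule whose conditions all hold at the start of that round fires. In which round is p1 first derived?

4

[1] R2 [p36 -> p29]; R5 [p8 & p36 -> p32]; R7 [p14 -> p21]. ⇒ new: p29, p32, p21.
[2] R4 [p32 & p29 -> p11]; R6 [p36 & p32 -> p15]; R9 [p21 & p8 & p36 -> p22]. ⇒ new: p11, p15, p22.
[3] R1 [p22 & p11 -> p27]; R10 [p11 & p32 -> p16]. ⇒ new: p27, p16.
[4] R3 [p16 & p15 -> p1]; R8 [p16 -> p37]. ⇒ new: p1, p37.
p1 first appears in round 4.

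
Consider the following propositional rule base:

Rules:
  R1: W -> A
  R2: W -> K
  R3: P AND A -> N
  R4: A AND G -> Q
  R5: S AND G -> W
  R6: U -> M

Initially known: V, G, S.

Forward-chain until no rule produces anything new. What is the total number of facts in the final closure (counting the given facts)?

7

Round 1 — R5, derive W.
Round 2 — R1, R2, derive A, K.
Round 3 — R4, derive Q.
Closure: {A, G, K, Q, S, V, W} — 7 facts.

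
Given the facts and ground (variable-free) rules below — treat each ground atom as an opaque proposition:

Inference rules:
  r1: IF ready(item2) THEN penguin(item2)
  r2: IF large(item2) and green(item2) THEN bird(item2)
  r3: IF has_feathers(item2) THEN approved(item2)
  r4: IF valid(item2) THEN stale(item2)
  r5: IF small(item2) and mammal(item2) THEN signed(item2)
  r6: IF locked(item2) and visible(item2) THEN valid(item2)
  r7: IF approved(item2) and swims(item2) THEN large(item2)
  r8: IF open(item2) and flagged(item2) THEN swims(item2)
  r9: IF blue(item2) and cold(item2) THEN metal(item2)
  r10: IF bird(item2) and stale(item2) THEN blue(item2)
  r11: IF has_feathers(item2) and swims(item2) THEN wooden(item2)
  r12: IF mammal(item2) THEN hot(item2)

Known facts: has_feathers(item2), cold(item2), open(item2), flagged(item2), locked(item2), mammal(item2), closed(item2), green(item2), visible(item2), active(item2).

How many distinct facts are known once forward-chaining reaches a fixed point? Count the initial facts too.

20

Round 1: r3 [IF has_feathers(item2) THEN approved(item2)]; r6 [IF locked(item2) and visible(item2) THEN valid(item2)]; r8 [IF open(item2) and flagged(item2) THEN swims(item2)]; r12 [IF mammal(item2) THEN hot(item2)]. Adds approved(item2), valid(item2), swims(item2), hot(item2).
Round 2: r4 [IF valid(item2) THEN stale(item2)]; r7 [IF approved(item2) and swims(item2) THEN large(item2)]; r11 [IF has_feathers(item2) and swims(item2) THEN wooden(item2)]. Adds stale(item2), large(item2), wooden(item2).
Round 3: r2 [IF large(item2) and green(item2) THEN bird(item2)]. Adds bird(item2).
Round 4: r10 [IF bird(item2) and stale(item2) THEN blue(item2)]. Adds blue(item2).
Round 5: r9 [IF blue(item2) and cold(item2) THEN metal(item2)]. Adds metal(item2).
Closure: {active(item2), approved(item2), bird(item2), blue(item2), closed(item2), cold(item2), flagged(item2), green(item2), has_feathers(item2), hot(item2), large(item2), locked(item2), mammal(item2), metal(item2), open(item2), stale(item2), swims(item2), valid(item2), visible(item2), wooden(item2)} — 20 facts.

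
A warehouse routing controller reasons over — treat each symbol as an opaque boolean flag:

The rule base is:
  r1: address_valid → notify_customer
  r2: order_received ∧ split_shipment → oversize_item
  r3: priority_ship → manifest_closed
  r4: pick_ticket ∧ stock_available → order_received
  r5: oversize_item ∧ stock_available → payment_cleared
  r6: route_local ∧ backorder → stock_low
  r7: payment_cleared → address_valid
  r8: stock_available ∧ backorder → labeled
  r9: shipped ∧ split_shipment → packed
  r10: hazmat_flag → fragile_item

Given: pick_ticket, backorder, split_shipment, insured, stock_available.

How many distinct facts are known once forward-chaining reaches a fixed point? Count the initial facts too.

11

Round 1: r4 [pick_ticket ∧ stock_available → order_received]; r8 [stock_available ∧ backorder → labeled]. Adds order_received, labeled.
Round 2: r2 [order_received ∧ split_shipment → oversize_item]. Adds oversize_item.
Round 3: r5 [oversize_item ∧ stock_available → payment_cleared]. Adds payment_cleared.
Round 4: r7 [payment_cleared → address_valid]. Adds address_valid.
Round 5: r1 [address_valid → notify_customer]. Adds notify_customer.
Closure: {address_valid, backorder, insured, labeled, notify_customer, order_received, oversize_item, payment_cleared, pick_ticket, split_shipment, stock_available} — 11 facts.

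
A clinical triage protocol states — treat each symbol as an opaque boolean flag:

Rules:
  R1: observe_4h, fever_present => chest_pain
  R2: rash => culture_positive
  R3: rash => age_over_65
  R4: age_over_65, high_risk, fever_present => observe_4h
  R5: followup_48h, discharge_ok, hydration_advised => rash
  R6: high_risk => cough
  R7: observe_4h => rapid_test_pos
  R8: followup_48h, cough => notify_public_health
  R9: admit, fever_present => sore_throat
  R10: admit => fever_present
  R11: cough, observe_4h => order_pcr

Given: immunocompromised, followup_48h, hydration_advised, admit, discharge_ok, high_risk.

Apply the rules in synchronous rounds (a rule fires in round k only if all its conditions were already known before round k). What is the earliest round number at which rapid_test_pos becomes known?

Round 1 fires R5, R6, R10, giving rash, cough, fever_present.
Round 2 fires R2, R3, R8, R9, giving culture_positive, age_over_65, notify_public_health, sore_throat.
Round 3 fires R4, giving observe_4h.
Round 4 fires R1, R7, R11, giving chest_pain, rapid_test_pos, order_pcr.
rapid_test_pos first appears in round 4.

4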